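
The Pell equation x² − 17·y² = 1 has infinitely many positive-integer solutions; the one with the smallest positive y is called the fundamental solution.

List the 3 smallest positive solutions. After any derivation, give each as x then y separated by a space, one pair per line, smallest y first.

[4; 8] for √17; ℓ=1 ⇒ convergent index 1
k=0  a_k=4  p_k/q_k = 4/1
k=1  a_k=8  p_k/q_k = 33/8
(x₁, y₁) = (33, 8);  33² − 17·8² = 1 ✓
(33+8√17)^2 = 2177 + 528√17
(33+8√17)^3 = 143649 + 34840√17

33 8
2177 528
143649 34840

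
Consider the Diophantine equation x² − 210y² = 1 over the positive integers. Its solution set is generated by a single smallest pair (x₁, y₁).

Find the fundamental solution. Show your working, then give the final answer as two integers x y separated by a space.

√210 = [14; 2,28, …], period ℓ=2 (even) → k=1
i=0: a=14 ⇒ p=14, q=1
i=1: a=2 ⇒ p=29, q=2
(x₁, y₁) = (29, 2);  29² − 210·2² = 1 ✓

29 2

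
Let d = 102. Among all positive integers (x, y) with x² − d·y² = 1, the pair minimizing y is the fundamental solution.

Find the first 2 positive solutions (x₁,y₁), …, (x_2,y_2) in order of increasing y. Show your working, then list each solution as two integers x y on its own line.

101 10
20401 2020

√102 → a₀=10, period (10,20); ℓ=2 even so k=1
k=0  a_k=10  p_k/q_k = 10/1
k=1  a_k=10  p_k/q_k = 101/10
→ (101, 10).  Check: 101²=10201, 102·10²=10200, difference 1.
(101+10√102)^2 = 20401 + 2020√102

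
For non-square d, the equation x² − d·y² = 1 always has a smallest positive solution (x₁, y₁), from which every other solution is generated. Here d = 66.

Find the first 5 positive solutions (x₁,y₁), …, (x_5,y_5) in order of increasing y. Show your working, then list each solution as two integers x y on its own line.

√66 → a₀=8, period (8,16); ℓ=2 even so k=1
k=0  a_k=8  p_k/q_k = 8/1
k=1  a_k=8  p_k/q_k = 65/8
(x₁, y₁) = (65, 8);  65² − 66·8² = 1 ✓
k=2:  x_2 = 65·65+66·8·8 = 8449,  y_2 = 65·8+8·65 = 1040
k=3:  x_3 = 65·8449+66·8·1040 = 1098305,  y_3 = 65·1040+8·8449 = 135192
k=4:  x_4 = 65·1098305+66·8·135192 = 142771201,  y_4 = 65·135192+8·1098305 = 17573920
k=5:  x_5 = 65·142771201+66·8·17573920 = 18559157825,  y_5 = 65·17573920+8·142771201 = 2284474408

65 8
8449 1040
1098305 135192
142771201 17573920
18559157825 2284474408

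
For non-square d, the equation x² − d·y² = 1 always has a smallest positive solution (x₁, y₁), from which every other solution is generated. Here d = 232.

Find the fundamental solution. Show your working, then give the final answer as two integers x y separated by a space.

19603 1287

√232 = [15; 4,3,7,3,4,30, …], period ℓ=6 (even) → k=5
k=0  a_k=15  p_k/q_k = 15/1
k=1  a_k=4  p_k/q_k = 61/4
…
k=3  a_k=7  p_k/q_k = 1447/95
k=4  a_k=3  p_k/q_k = 4539/298
k=5  a_k=4  p_k/q_k = 19603/1287
fundamental: x₁=19603, y₁=1287  (since 384277609 − 232·1656369 = 1)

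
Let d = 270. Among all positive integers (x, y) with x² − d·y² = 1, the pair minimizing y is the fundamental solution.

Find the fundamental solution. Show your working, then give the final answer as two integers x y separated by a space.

5291 322

[16; 2,3,6,3,2,32] for √270; ℓ=6 ⇒ convergent index 5
step 0: (16, 1)  from 16·(1,0) + (0,1)
…
step 4: (2284, 139)  from 3·(723,44) + (115,7)
step 5: (5291, 322)  from 2·(2284,139) + (723,44)
(x₁, y₁) = (5291, 322);  5291² − 270·322² = 1 ✓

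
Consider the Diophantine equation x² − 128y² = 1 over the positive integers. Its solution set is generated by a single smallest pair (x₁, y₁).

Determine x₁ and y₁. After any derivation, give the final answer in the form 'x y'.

√128 → a₀=11, period (3,5,3,22); ℓ=4 even so k=3
k=0  a_k=11  p_k/q_k = 11/1
k=1  a_k=3  p_k/q_k = 34/3
k=2  a_k=5  p_k/q_k = 181/16
k=3  a_k=3  p_k/q_k = 577/51
fundamental: x₁=577, y₁=51  (since 332929 − 128·2601 = 1)

577 51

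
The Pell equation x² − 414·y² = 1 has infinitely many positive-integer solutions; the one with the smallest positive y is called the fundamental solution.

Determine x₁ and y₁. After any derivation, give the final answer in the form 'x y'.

24335 1196

√414 = [20; 2,1,7,2,7,1,2,40, …], period ℓ=8 (even) → k=7
a_0=20:  p_0=20·1+0=20,  q_0=20·0+1=1
a_1=2:  p_1=2·20+1=41,  q_1=2·1+0=2
a_2=1:  p_2=1·41+20=61,  q_2=1·2+1=3
a_3=7:  p_3=7·61+41=468,  q_3=7·3+2=23
a_4=2:  p_4=2·468+61=997,  q_4=2·23+3=49
…
a_6=1:  p_6=1·7447+997=8444,  q_6=1·366+49=415
a_7=2:  p_7=2·8444+7447=24335,  q_7=2·415+366=1196
→ (24335, 1196).  Check: 24335²=592192225, 414·1196²=592192224, difference 1.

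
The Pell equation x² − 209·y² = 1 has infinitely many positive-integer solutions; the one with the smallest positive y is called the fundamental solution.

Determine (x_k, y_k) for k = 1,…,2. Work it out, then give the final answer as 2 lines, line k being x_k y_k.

46551 3220
4333991201 299788440

√209 = [14; 2,5,3,2,3,5,2,28, …], period ℓ=8 (even) → k=7
a_0=14:  p_0=14·1+0=14,  q_0=14·0+1=1
…
a_6=5:  p_6=5·4019+1171=21266,  q_6=5·278+81=1471
a_7=2:  p_7=2·21266+4019=46551,  q_7=2·1471+278=3220
fundamental: x₁=46551, y₁=3220  (since 2166995601 − 209·10368400 = 1)
k=2:  x_2 = 46551·46551+209·3220·3220 = 4333991201,  y_2 = 46551·3220+3220·46551 = 299788440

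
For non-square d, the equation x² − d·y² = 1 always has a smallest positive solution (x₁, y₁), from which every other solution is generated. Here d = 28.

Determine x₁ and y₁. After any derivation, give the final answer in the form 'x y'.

127 24

[5; 3,2,3,10] for √28; ℓ=4 ⇒ convergent index 3
step 0: (5, 1)  from 5·(1,0) + (0,1)
step 1: (16, 3)  from 3·(5,1) + (1,0)
step 2: (37, 7)  from 2·(16,3) + (5,1)
step 3: (127, 24)  from 3·(37,7) + (16,3)
(x₁, y₁) = (127, 24);  127² − 28·24² = 1 ✓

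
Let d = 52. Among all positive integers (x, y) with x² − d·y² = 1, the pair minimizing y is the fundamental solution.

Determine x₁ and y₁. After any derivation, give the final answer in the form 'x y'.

[7; 4,1,2,1,4,14] for √52; ℓ=6 ⇒ convergent index 5
a_0=7:  p_0=7·1+0=7,  q_0=7·0+1=1
…
a_4=1:  p_4=1·101+36=137,  q_4=1·14+5=19
a_5=4:  p_5=4·137+101=649,  q_5=4·19+14=90
→ (649, 90).  Check: 649²=421201, 52·90²=421200, difference 1.

649 90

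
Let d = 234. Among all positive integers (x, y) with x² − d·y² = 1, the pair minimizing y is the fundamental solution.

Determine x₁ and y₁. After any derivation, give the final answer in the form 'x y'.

d=234: √d = [15; 3,2,1,2,1,2,3,30] (ℓ=8, even), read p_7/q_7
k=0  a_k=15  p_k/q_k = 15/1
…
k=2  a_k=2  p_k/q_k = 107/7
k=3  a_k=1  p_k/q_k = 153/10
k=4  a_k=2  p_k/q_k = 413/27
k=5  a_k=1  p_k/q_k = 566/37
k=6  a_k=2  p_k/q_k = 1545/101
k=7  a_k=3  p_k/q_k = 5201/340
→ (5201, 340).  Check: 5201²=27050401, 234·340²=27050400, difference 1.

5201 340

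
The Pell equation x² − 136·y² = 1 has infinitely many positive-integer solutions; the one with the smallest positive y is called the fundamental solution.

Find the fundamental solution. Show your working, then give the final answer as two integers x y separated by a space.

[11; 1,1,1,22] for √136; ℓ=4 ⇒ convergent index 3
i=0: a=11 ⇒ p=11, q=1
i=1: a=1 ⇒ p=12, q=1
i=2: a=1 ⇒ p=23, q=2
i=3: a=1 ⇒ p=35, q=3
(x₁, y₁) = (35, 3);  35² − 136·3² = 1 ✓

35 3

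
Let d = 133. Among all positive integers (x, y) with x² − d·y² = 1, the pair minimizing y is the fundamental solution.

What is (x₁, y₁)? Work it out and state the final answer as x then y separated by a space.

√133 → a₀=11, period (1,1,7,5,1,…,1,1,22); ℓ=16 even so k=15
step 0: (11, 1)  from 11·(1,0) + (0,1)
step 1: (12, 1)  from 1·(11,1) + (1,0)
step 2: (23, 2)  from 1·(12,1) + (11,1)
step 3: (173, 15)  from 7·(23,2) + (12,1)
step 4: (888, 77)  from 5·(173,15) + (23,2)
…
step 6: (1949, 169)  from 1·(1061,92) + (888,77)
step 7: (3010, 261)  from 1·(1949,169) + (1061,92)
…
step 9: (10979, 952)  from 1·(7969,691) + (3010,261)
step 10: (18948, 1643)  from 1·(10979,952) + (7969,691)
step 11: (29927, 2595)  from 1·(18948,1643) + (10979,952)
step 12: (168583, 14618)  from 5·(29927,2595) + (18948,1643)
…
step 14: (1378591, 119539)  from 1·(1210008,104921) + (168583,14618)
step 15: (2588599, 224460)  from 1·(1378591,119539) + (1210008,104921)
fundamental: x₁=2588599, y₁=224460  (since 6700844782801 − 133·50382291600 = 1)

2588599 224460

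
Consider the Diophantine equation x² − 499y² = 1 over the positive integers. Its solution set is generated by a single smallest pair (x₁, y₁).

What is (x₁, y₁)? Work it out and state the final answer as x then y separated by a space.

4490 201

[22; 2,1,21,1,2,44] for √499; ℓ=6 ⇒ convergent index 5
a_0=22:  p_0=22·1+0=22,  q_0=22·0+1=1
a_1=2:  p_1=2·22+1=45,  q_1=2·1+0=2
a_2=1:  p_2=1·45+22=67,  q_2=1·2+1=3
…
a_4=1:  p_4=1·1452+67=1519,  q_4=1·65+3=68
a_5=2:  p_5=2·1519+1452=4490,  q_5=2·68+65=201
→ (4490, 201).  Check: 4490²=20160100, 499·201²=20160099, difference 1.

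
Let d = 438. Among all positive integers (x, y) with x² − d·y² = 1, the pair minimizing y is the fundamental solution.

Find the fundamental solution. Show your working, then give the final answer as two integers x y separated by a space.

293 14

√438 = [20; 1,12,1,40, …], period ℓ=4 (even) → k=3
k=0  a_k=20  p_k/q_k = 20/1
k=1  a_k=1  p_k/q_k = 21/1
k=2  a_k=12  p_k/q_k = 272/13
k=3  a_k=1  p_k/q_k = 293/14
→ (293, 14).  Check: 293²=85849, 438·14²=85848, difference 1.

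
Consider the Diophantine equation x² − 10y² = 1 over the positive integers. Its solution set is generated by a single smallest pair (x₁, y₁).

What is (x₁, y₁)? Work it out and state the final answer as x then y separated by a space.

19 6

[3; 6] for √10; ℓ=1 ⇒ convergent index 1
i=0: a=3 ⇒ p=3, q=1
i=1: a=6 ⇒ p=19, q=6
fundamental: x₁=19, y₁=6  (since 361 − 10·36 = 1)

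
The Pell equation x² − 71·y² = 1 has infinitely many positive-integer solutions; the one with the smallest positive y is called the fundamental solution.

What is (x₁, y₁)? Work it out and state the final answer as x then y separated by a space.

√71 = [8; 2,2,1,7,1,2,2,16, …], period ℓ=8 (even) → k=7
step 0: (8, 1)  from 8·(1,0) + (0,1)
step 1: (17, 2)  from 2·(8,1) + (1,0)
…
step 4: (455, 54)  from 7·(59,7) + (42,5)
…
step 6: (1483, 176)  from 2·(514,61) + (455,54)
step 7: (3480, 413)  from 2·(1483,176) + (514,61)
fundamental: x₁=3480, y₁=413  (since 12110400 − 71·170569 = 1)

3480 413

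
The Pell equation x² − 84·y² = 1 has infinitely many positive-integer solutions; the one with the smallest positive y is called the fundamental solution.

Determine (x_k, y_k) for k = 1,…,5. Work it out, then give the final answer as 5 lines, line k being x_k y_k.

√84 = [9; 6,18, …], period ℓ=2 (even) → k=1
i=0: a=9 ⇒ p=9, q=1
i=1: a=6 ⇒ p=55, q=6
fundamental: x₁=55, y₁=6  (since 3025 − 84·36 = 1)
k=2:  x_2 = 55·55+84·6·6 = 6049,  y_2 = 55·6+6·55 = 660
k=3:  x_3 = 55·6049+84·6·660 = 665335,  y_3 = 55·660+6·6049 = 72594
k=4:  x_4 = 55·665335+84·6·72594 = 73180801,  y_4 = 55·72594+6·665335 = 7984680
k=5:  x_5 = 55·73180801+84·6·7984680 = 8049222775,  y_5 = 55·7984680+6·73180801 = 878242206

55 6
6049 660
665335 72594
73180801 7984680
8049222775 878242206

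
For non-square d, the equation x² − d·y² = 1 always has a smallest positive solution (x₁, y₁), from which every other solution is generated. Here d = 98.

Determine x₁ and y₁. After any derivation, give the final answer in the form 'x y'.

√98 = [9; 1,8,1,18, …], period ℓ=4 (even) → k=3
k=0  a_k=9  p_k/q_k = 9/1
…
k=2  a_k=8  p_k/q_k = 89/9
k=3  a_k=1  p_k/q_k = 99/10
fundamental: x₁=99, y₁=10  (since 9801 − 98·100 = 1)

99 10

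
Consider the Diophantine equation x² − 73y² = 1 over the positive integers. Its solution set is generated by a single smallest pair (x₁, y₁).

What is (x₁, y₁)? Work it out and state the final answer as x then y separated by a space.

2281249 267000

√73 = [8; 1,1,5,5,1,1,16, …], period ℓ=7 (odd) → k=13
step 0: (8, 1)  from 8·(1,0) + (0,1)
…
step 3: (94, 11)  from 5·(17,2) + (9,1)
step 4: (487, 57)  from 5·(94,11) + (17,2)
step 5: (581, 68)  from 1·(487,57) + (94,11)
…
step 8: (18737, 2193)  from 1·(17669,2068) + (1068,125)
step 9: (36406, 4261)  from 1·(18737,2193) + (17669,2068)
…
step 12: (1241008, 145249)  from 1·(1040241,121751) + (200767,23498)
step 13: (2281249, 267000)  from 1·(1241008,145249) + (1040241,121751)
(x₁, y₁) = (2281249, 267000);  2281249² − 73·267000² = 1 ✓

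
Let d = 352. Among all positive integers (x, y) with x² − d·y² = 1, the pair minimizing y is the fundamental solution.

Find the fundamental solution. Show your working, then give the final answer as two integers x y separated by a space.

77617 4137

√352 → a₀=18, period (1,3,5,9,5,3,1,36); ℓ=8 even so k=7
a_0=18:  p_0=18·1+0=18,  q_0=18·0+1=1
a_1=1:  p_1=1·18+1=19,  q_1=1·1+0=1
a_2=3:  p_2=3·19+18=75,  q_2=3·1+1=4
a_3=5:  p_3=5·75+19=394,  q_3=5·4+1=21
a_4=9:  p_4=9·394+75=3621,  q_4=9·21+4=193
a_5=5:  p_5=5·3621+394=18499,  q_5=5·193+21=986
a_6=3:  p_6=3·18499+3621=59118,  q_6=3·986+193=3151
a_7=1:  p_7=1·59118+18499=77617,  q_7=1·3151+986=4137
→ (77617, 4137).  Check: 77617²=6024398689, 352·4137²=6024398688, difference 1.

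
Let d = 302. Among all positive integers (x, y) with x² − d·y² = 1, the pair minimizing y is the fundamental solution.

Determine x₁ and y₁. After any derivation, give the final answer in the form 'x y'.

4276623 246092

d=302: √d = [17; 2,1,1,1,4,…,1,2,34] (ℓ=16, even), read p_15/q_15
k=0  a_k=17  p_k/q_k = 17/1
k=1  a_k=2  p_k/q_k = 35/2
…
k=6  a_k=2  p_k/q_k = 1425/82
k=7  a_k=1  p_k/q_k = 2068/119
…
k=13  a_k=1  p_k/q_k = 1042237/59974
k=14  a_k=1  p_k/q_k = 1617193/93059
k=15  a_k=2  p_k/q_k = 4276623/246092
(x₁, y₁) = (4276623, 246092);  4276623² − 302·246092² = 1 ✓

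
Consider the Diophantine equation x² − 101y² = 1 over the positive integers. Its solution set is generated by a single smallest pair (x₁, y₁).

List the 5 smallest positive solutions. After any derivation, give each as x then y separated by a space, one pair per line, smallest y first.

d=101: √d = [10; 20] (ℓ=1, odd), read p_1/q_1
k=0  a_k=10  p_k/q_k = 10/1
k=1  a_k=20  p_k/q_k = 201/20
fundamental: x₁=201, y₁=20  (since 40401 − 101·400 = 1)
n=2: (201,20)∘(201,20) = (201·201+101·20·20, 201·20+20·201) = (80801,8040)
n=3: (80801,8040)∘(201,20) = (201·80801+101·20·8040, 201·8040+20·80801) = (32481801,3232060)
n=4: (32481801,3232060)∘(201,20) = (201·32481801+101·20·3232060, 201·3232060+20·32481801) = (13057603201,1299280080)
n=5: (13057603201,1299280080)∘(201,20) = (201·13057603201+101·20·1299280080, 201·1299280080+20·13057603201) = (5249124005001,522307360100)

201 20
80801 8040
32481801 3232060
13057603201 1299280080
5249124005001 522307360100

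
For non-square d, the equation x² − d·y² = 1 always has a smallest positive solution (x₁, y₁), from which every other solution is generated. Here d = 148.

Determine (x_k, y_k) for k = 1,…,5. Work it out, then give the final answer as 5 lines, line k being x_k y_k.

d=148: √d = [12; 6,24] (ℓ=2, even), read p_1/q_1
i=0: a=12 ⇒ p=12, q=1
i=1: a=6 ⇒ p=73, q=6
→ (73, 6).  Check: 73²=5329, 148·6²=5328, difference 1.
(x_2, y_2) = (73·73 + 148·6·6, 73·6 + 6·73) = (10657, 876)
(x_3, y_3) = (73·10657 + 148·6·876, 73·876 + 6·10657) = (1555849, 127890)
(x_4, y_4) = (73·1555849 + 148·6·127890, 73·127890 + 6·1555849) = (227143297, 18671064)
(x_5, y_5) = (73·227143297 + 148·6·18671064, 73·18671064 + 6·227143297) = (33161365513, 2725847454)

73 6
10657 876
1555849 127890
227143297 18671064
33161365513 2725847454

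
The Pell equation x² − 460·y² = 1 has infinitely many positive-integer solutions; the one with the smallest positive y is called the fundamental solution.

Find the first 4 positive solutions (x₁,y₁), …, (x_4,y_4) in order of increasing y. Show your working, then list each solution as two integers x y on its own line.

2535751 118230
12860066268001 599603681460
65219851798297071751 3040891269731634690
330762608834754335913072001 15421886156225925189922920

√460 → a₀=21, period (2,4,3,1,2,10,2,1,3,4,2,42); ℓ=12 even so k=11
k=0  a_k=21  p_k/q_k = 21/1
k=1  a_k=2  p_k/q_k = 43/2
k=2  a_k=4  p_k/q_k = 193/9
k=3  a_k=3  p_k/q_k = 622/29
k=4  a_k=1  p_k/q_k = 815/38
k=5  a_k=2  p_k/q_k = 2252/105
k=6  a_k=10  p_k/q_k = 23335/1088
k=7  a_k=2  p_k/q_k = 48922/2281
k=8  a_k=1  p_k/q_k = 72257/3369
…
k=10  a_k=4  p_k/q_k = 1135029/52921
k=11  a_k=2  p_k/q_k = 2535751/118230
(x₁, y₁) = (2535751, 118230);  2535751² − 460·118230² = 1 ✓
k=2:  x_2 = 2535751·2535751+460·118230·118230 = 12860066268001,  y_2 = 2535751·118230+118230·2535751 = 599603681460
k=3:  x_3 = 2535751·12860066268001+460·118230·599603681460 = 65219851798297071751,  y_3 = 2535751·599603681460+118230·12860066268001 = 3040891269731634690
k=4:  x_4 = 2535751·65219851798297071751+460·118230·3040891269731634690 = 330762608834754335913072001,  y_4 = 2535751·3040891269731634690+118230·65219851798297071751 = 15421886156225925189922920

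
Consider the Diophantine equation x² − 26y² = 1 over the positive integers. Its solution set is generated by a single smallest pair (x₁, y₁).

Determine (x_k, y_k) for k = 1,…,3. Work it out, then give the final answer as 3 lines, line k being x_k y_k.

d=26: √d = [5; 10] (ℓ=1, odd), read p_1/q_1
i=0: a=5 ⇒ p=5, q=1
i=1: a=10 ⇒ p=51, q=10
→ (51, 10).  Check: 51²=2601, 26·10²=2600, difference 1.
(x_2, y_2) = (51·51 + 26·10·10, 51·10 + 10·51) = (5201, 1020)
(x_3, y_3) = (51·5201 + 26·10·1020, 51·1020 + 10·5201) = (530451, 104030)

51 10
5201 1020
530451 104030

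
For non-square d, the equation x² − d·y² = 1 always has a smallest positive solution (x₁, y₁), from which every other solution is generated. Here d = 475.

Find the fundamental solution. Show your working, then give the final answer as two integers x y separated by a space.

[21; 1,3,1,6,2,6,1,3,1,42] for √475; ℓ=10 ⇒ convergent index 9
step 0: (21, 1)  from 21·(1,0) + (0,1)
…
step 4: (741, 34)  from 6·(109,5) + (87,4)
step 5: (1591, 73)  from 2·(741,34) + (109,5)
…
step 7: (11878, 545)  from 1·(10287,472) + (1591,73)
step 8: (45921, 2107)  from 3·(11878,545) + (10287,472)
step 9: (57799, 2652)  from 1·(45921,2107) + (11878,545)
(x₁, y₁) = (57799, 2652);  57799² − 475·2652² = 1 ✓

57799 2652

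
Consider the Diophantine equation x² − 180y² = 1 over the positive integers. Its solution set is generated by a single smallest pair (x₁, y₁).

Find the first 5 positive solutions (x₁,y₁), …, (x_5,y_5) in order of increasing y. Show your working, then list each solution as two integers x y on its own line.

161 12
51841 3864
16692641 1244196
5374978561 400627248
1730726404001 129000729660

√180 = [13; 2,2,2,26, …], period ℓ=4 (even) → k=3
i=0: a=13 ⇒ p=13, q=1
i=1: a=2 ⇒ p=27, q=2
i=2: a=2 ⇒ p=67, q=5
i=3: a=2 ⇒ p=161, q=12
(x₁, y₁) = (161, 12);  161² − 180·12² = 1 ✓
n=2: (161,12)∘(161,12) = (161·161+180·12·12, 161·12+12·161) = (51841,3864)
n=3: (51841,3864)∘(161,12) = (161·51841+180·12·3864, 161·3864+12·51841) = (16692641,1244196)
n=4: (16692641,1244196)∘(161,12) = (161·16692641+180·12·1244196, 161·1244196+12·16692641) = (5374978561,400627248)
n=5: (5374978561,400627248)∘(161,12) = (161·5374978561+180·12·400627248, 161·400627248+12·5374978561) = (1730726404001,129000729660)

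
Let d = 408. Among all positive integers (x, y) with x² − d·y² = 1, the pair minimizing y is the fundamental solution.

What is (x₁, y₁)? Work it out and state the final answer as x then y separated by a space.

101 5

[20; 5,40] for √408; ℓ=2 ⇒ convergent index 1
k=0  a_k=20  p_k/q_k = 20/1
k=1  a_k=5  p_k/q_k = 101/5
→ (101, 5).  Check: 101²=10201, 408·5²=10200, difference 1.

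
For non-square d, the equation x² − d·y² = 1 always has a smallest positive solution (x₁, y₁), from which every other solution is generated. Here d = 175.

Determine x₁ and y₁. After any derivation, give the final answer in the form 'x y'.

d=175: √d = [13; 4,2,1,2,4,26] (ℓ=6, even), read p_5/q_5
step 0: (13, 1)  from 13·(1,0) + (0,1)
…
step 3: (172, 13)  from 1·(119,9) + (53,4)
step 4: (463, 35)  from 2·(172,13) + (119,9)
step 5: (2024, 153)  from 4·(463,35) + (172,13)
fundamental: x₁=2024, y₁=153  (since 4096576 − 175·23409 = 1)

2024 153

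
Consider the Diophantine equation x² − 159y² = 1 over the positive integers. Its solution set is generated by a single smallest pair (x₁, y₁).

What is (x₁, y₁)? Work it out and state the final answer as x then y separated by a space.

[12; 1,1,1,1,3,1,1,1,1,24] for √159; ℓ=10 ⇒ convergent index 9
a_0=12:  p_0=12·1+0=12,  q_0=12·0+1=1
a_1=1:  p_1=1·12+1=13,  q_1=1·1+0=1
…
a_6=1:  p_6=1·227+63=290,  q_6=1·18+5=23
…
a_8=1:  p_8=1·517+290=807,  q_8=1·41+23=64
a_9=1:  p_9=1·807+517=1324,  q_9=1·64+41=105
(x₁, y₁) = (1324, 105);  1324² − 159·105² = 1 ✓

1324 105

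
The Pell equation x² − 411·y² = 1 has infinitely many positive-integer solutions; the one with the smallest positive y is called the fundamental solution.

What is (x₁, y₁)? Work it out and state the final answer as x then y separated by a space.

[20; 3,1,1,1,19,1,1,1,3,40] for √411; ℓ=10 ⇒ convergent index 9
step 0: (20, 1)  from 20·(1,0) + (0,1)
…
step 2: (81, 4)  from 1·(61,3) + (20,1)
step 3: (142, 7)  from 1·(81,4) + (61,3)
step 4: (223, 11)  from 1·(142,7) + (81,4)
…
step 6: (4602, 227)  from 1·(4379,216) + (223,11)
step 7: (8981, 443)  from 1·(4602,227) + (4379,216)
step 8: (13583, 670)  from 1·(8981,443) + (4602,227)
step 9: (49730, 2453)  from 3·(13583,670) + (8981,443)
→ (49730, 2453).  Check: 49730²=2473072900, 411·2453²=2473072899, difference 1.

49730 2453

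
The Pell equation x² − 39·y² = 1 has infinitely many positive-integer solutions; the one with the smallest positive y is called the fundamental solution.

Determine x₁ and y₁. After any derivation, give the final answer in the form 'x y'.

25 4

d=39: √d = [6; 4,12] (ℓ=2, even), read p_1/q_1
a_0=6:  p_0=6·1+0=6,  q_0=6·0+1=1
a_1=4:  p_1=4·6+1=25,  q_1=4·1+0=4
(x₁, y₁) = (25, 4);  25² − 39·4² = 1 ✓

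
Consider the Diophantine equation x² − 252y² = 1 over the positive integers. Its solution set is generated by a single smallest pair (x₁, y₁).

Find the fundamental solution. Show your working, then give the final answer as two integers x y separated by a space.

127 8

d=252: √d = [15; 1,6,1,30] (ℓ=4, even), read p_3/q_3
i=0: a=15 ⇒ p=15, q=1
…
i=2: a=6 ⇒ p=111, q=7
i=3: a=1 ⇒ p=127, q=8
fundamental: x₁=127, y₁=8  (since 16129 − 252·64 = 1)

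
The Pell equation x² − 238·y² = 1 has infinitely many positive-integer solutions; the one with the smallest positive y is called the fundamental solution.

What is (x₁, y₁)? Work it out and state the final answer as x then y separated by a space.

d=238: √d = [15; 2,2,1,14,1,2,2,30] (ℓ=8, even), read p_7/q_7
i=0: a=15 ⇒ p=15, q=1
i=1: a=2 ⇒ p=31, q=2
…
i=4: a=14 ⇒ p=1589, q=103
i=5: a=1 ⇒ p=1697, q=110
i=6: a=2 ⇒ p=4983, q=323
i=7: a=2 ⇒ p=11663, q=756
(x₁, y₁) = (11663, 756);  11663² − 238·756² = 1 ✓

11663 756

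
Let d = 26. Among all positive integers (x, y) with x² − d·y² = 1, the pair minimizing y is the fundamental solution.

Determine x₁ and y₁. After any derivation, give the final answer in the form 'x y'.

[5; 10] for √26; ℓ=1 ⇒ convergent index 1
a_0=5:  p_0=5·1+0=5,  q_0=5·0+1=1
a_1=10:  p_1=10·5+1=51,  q_1=10·1+0=10
fundamental: x₁=51, y₁=10  (since 2601 − 26·100 = 1)

51 10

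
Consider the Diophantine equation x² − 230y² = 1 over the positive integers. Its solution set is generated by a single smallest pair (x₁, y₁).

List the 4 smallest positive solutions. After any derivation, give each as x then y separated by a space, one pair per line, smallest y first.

91 6
16561 1092
3014011 198738
548533441 36169224

√230 → a₀=15, period (6,30); ℓ=2 even so k=1
a_0=15:  p_0=15·1+0=15,  q_0=15·0+1=1
a_1=6:  p_1=6·15+1=91,  q_1=6·1+0=6
→ (91, 6).  Check: 91²=8281, 230·6²=8280, difference 1.
n=2: (91,6)∘(91,6) = (91·91+230·6·6, 91·6+6·91) = (16561,1092)
n=3: (16561,1092)∘(91,6) = (91·16561+230·6·1092, 91·1092+6·16561) = (3014011,198738)
n=4: (3014011,198738)∘(91,6) = (91·3014011+230·6·198738, 91·198738+6·3014011) = (548533441,36169224)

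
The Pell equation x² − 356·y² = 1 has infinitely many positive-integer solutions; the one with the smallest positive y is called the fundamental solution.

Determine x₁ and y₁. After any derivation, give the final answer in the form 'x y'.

√356 → a₀=18, period (1,6,1,1,2,…,6,1,36); ℓ=14 even so k=13
k=0  a_k=18  p_k/q_k = 18/1
k=1  a_k=1  p_k/q_k = 19/1
…
k=3  a_k=1  p_k/q_k = 151/8
…
k=6  a_k=1  p_k/q_k = 1000/53
…
k=8  a_k=1  p_k/q_k = 9717/515
…
k=10  a_k=1  p_k/q_k = 37868/2007
k=11  a_k=1  p_k/q_k = 66019/3499
k=12  a_k=6  p_k/q_k = 433982/23001
k=13  a_k=1  p_k/q_k = 500001/26500
fundamental: x₁=500001, y₁=26500  (since 250001000001 − 356·702250000 = 1)

500001 26500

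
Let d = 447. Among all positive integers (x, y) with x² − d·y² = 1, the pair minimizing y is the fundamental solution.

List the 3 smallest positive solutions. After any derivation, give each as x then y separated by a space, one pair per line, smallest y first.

148 7
43807 2072
12966724 613305

d=447: √d = [21; 7,42] (ℓ=2, even), read p_1/q_1
a_0=21:  p_0=21·1+0=21,  q_0=21·0+1=1
a_1=7:  p_1=7·21+1=148,  q_1=7·1+0=7
fundamental: x₁=148, y₁=7  (since 21904 − 447·49 = 1)
k=2:  x_2 = 148·148+447·7·7 = 43807,  y_2 = 148·7+7·148 = 2072
k=3:  x_3 = 148·43807+447·7·2072 = 12966724,  y_3 = 148·2072+7·43807 = 613305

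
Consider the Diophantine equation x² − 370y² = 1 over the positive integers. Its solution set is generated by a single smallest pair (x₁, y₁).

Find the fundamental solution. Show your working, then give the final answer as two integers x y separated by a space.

d=370: √d = [19; 4,4,38] (ℓ=3, odd), read p_5/q_5
a_0=19:  p_0=19·1+0=19,  q_0=19·0+1=1
…
a_4=4:  p_4=4·12503+327=50339,  q_4=4·650+17=2617
a_5=4:  p_5=4·50339+12503=213859,  q_5=4·2617+650=11118
→ (213859, 11118).  Check: 213859²=45735671881, 370·11118²=45735671880, difference 1.

213859 11118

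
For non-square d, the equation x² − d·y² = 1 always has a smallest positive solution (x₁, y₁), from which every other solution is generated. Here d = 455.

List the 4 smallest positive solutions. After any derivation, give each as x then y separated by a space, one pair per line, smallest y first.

64 3
8191 384
1048384 49149
134184961 6290688

[21; 3,42] for √455; ℓ=2 ⇒ convergent index 1
k=0  a_k=21  p_k/q_k = 21/1
k=1  a_k=3  p_k/q_k = 64/3
(x₁, y₁) = (64, 3);  64² − 455·3² = 1 ✓
n=2: (64,3)∘(64,3) = (64·64+455·3·3, 64·3+3·64) = (8191,384)
n=3: (8191,384)∘(64,3) = (64·8191+455·3·384, 64·384+3·8191) = (1048384,49149)
n=4: (1048384,49149)∘(64,3) = (64·1048384+455·3·49149, 64·49149+3·1048384) = (134184961,6290688)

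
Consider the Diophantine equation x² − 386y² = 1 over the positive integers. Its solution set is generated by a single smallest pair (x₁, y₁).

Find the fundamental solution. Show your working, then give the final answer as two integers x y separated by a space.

111555 5678

√386 = [19; 1,1,1,4,1,18,1,4,1,1,1,38, …], period ℓ=12 (even) → k=11
i=0: a=19 ⇒ p=19, q=1
i=1: a=1 ⇒ p=20, q=1
i=2: a=1 ⇒ p=39, q=2
i=3: a=1 ⇒ p=59, q=3
i=4: a=4 ⇒ p=275, q=14
i=5: a=1 ⇒ p=334, q=17
i=6: a=18 ⇒ p=6287, q=320
i=7: a=1 ⇒ p=6621, q=337
i=8: a=4 ⇒ p=32771, q=1668
…
i=10: a=1 ⇒ p=72163, q=3673
i=11: a=1 ⇒ p=111555, q=5678
→ (111555, 5678).  Check: 111555²=12444518025, 386·5678²=12444518024, difference 1.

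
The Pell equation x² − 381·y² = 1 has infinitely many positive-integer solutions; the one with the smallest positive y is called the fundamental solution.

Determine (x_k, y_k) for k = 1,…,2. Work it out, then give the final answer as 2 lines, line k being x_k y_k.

d=381: √d = [19; 1,1,12,1,1,38] (ℓ=6, even), read p_5/q_5
k=0  a_k=19  p_k/q_k = 19/1
k=1  a_k=1  p_k/q_k = 20/1
k=2  a_k=1  p_k/q_k = 39/2
k=3  a_k=12  p_k/q_k = 488/25
k=4  a_k=1  p_k/q_k = 527/27
k=5  a_k=1  p_k/q_k = 1015/52
(x₁, y₁) = (1015, 52);  1015² − 381·52² = 1 ✓
n=2: (1015,52)∘(1015,52) = (1015·1015+381·52·52, 1015·52+52·1015) = (2060449,105560)

1015 52
2060449 105560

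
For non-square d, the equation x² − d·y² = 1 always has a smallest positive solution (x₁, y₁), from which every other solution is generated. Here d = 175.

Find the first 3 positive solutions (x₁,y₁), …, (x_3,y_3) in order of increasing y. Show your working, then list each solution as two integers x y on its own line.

√175 = [13; 4,2,1,2,4,26, …], period ℓ=6 (even) → k=5
i=0: a=13 ⇒ p=13, q=1
i=1: a=4 ⇒ p=53, q=4
i=2: a=2 ⇒ p=119, q=9
i=3: a=1 ⇒ p=172, q=13
i=4: a=2 ⇒ p=463, q=35
i=5: a=4 ⇒ p=2024, q=153
→ (2024, 153).  Check: 2024²=4096576, 175·153²=4096575, difference 1.
(2024+153√175)^2 = 8193151 + 619344√175
(2024+153√175)^3 = 33165873224 + 2507104359√175

2024 153
8193151 619344
33165873224 2507104359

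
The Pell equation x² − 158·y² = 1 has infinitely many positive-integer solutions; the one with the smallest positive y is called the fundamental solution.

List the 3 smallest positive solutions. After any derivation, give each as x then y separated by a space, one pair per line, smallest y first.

d=158: √d = [12; 1,1,3,12,3,1,1,24] (ℓ=8, even), read p_7/q_7
k=0  a_k=12  p_k/q_k = 12/1
…
k=4  a_k=12  p_k/q_k = 1081/86
k=5  a_k=3  p_k/q_k = 3331/265
k=6  a_k=1  p_k/q_k = 4412/351
k=7  a_k=1  p_k/q_k = 7743/616
fundamental: x₁=7743, y₁=616  (since 59954049 − 158·379456 = 1)
(7743+616√158)^2 = 119908097 + 9539376√158
(7743+616√158)^3 = 1856896782399 + 147726776120√158

7743 616
119908097 9539376
1856896782399 147726776120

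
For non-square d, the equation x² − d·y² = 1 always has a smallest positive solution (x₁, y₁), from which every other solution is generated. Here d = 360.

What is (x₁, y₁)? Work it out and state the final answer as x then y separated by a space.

√360 = [18; 1,36, …], period ℓ=2 (even) → k=1
i=0: a=18 ⇒ p=18, q=1
i=1: a=1 ⇒ p=19, q=1
→ (19, 1).  Check: 19²=361, 360·1²=360, difference 1.

19 1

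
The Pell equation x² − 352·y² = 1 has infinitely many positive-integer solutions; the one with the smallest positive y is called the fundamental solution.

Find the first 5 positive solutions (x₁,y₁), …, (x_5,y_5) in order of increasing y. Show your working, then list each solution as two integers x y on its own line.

77617 4137
12048797377 642203058
1870383011943601 99691749501435
290347036464004160257 15475549041463557732
45071731856582838801391537 2402331379802862171467853

[18; 1,3,5,9,5,3,1,36] for √352; ℓ=8 ⇒ convergent index 7
step 0: (18, 1)  from 18·(1,0) + (0,1)
step 1: (19, 1)  from 1·(18,1) + (1,0)
step 2: (75, 4)  from 3·(19,1) + (18,1)
step 3: (394, 21)  from 5·(75,4) + (19,1)
…
step 6: (59118, 3151)  from 3·(18499,986) + (3621,193)
step 7: (77617, 4137)  from 1·(59118,3151) + (18499,986)
fundamental: x₁=77617, y₁=4137  (since 6024398689 − 352·17114769 = 1)
(77617+4137√352)^2 = 12048797377 + 642203058√352
(77617+4137√352)^3 = 1870383011943601 + 99691749501435√352
(77617+4137√352)^4 = 290347036464004160257 + 15475549041463557732√352
(77617+4137√352)^5 = 45071731856582838801391537 + 2402331379802862171467853√352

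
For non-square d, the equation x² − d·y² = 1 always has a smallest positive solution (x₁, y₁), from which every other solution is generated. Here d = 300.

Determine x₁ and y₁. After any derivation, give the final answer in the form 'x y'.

[17; 3,8,3,34] for √300; ℓ=4 ⇒ convergent index 3
step 0: (17, 1)  from 17·(1,0) + (0,1)
step 1: (52, 3)  from 3·(17,1) + (1,0)
step 2: (433, 25)  from 8·(52,3) + (17,1)
step 3: (1351, 78)  from 3·(433,25) + (52,3)
fundamental: x₁=1351, y₁=78  (since 1825201 − 300·6084 = 1)

1351 78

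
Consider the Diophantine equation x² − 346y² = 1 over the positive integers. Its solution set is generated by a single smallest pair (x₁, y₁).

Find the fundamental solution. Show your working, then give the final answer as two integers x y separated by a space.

√346 = [18; 1,1,1,1,36, …], period ℓ=5 (odd) → k=9
i=0: a=18 ⇒ p=18, q=1
i=1: a=1 ⇒ p=19, q=1
i=2: a=1 ⇒ p=37, q=2
i=3: a=1 ⇒ p=56, q=3
i=4: a=1 ⇒ p=93, q=5
…
i=6: a=1 ⇒ p=3497, q=188
i=7: a=1 ⇒ p=6901, q=371
i=8: a=1 ⇒ p=10398, q=559
i=9: a=1 ⇒ p=17299, q=930
fundamental: x₁=17299, y₁=930  (since 299255401 − 346·864900 = 1)

17299 930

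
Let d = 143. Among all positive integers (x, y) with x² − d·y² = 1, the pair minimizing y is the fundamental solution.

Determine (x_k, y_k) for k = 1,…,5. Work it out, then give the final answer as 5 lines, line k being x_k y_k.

12 1
287 24
6876 575
164737 13776
3946812 330049

d=143: √d = [11; 1,22] (ℓ=2, even), read p_1/q_1
step 0: (11, 1)  from 11·(1,0) + (0,1)
step 1: (12, 1)  from 1·(11,1) + (1,0)
(x₁, y₁) = (12, 1);  12² − 143·1² = 1 ✓
(x_2, y_2) = (12·12 + 143·1·1, 12·1 + 1·12) = (287, 24)
(x_3, y_3) = (12·287 + 143·1·24, 12·24 + 1·287) = (6876, 575)
(x_4, y_4) = (12·6876 + 143·1·575, 12·575 + 1·6876) = (164737, 13776)
(x_5, y_5) = (12·164737 + 143·1·13776, 12·13776 + 1·164737) = (3946812, 330049)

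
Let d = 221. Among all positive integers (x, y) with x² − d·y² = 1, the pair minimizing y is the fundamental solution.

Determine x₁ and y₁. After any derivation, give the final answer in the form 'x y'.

1665 112

√221 = [14; 1,6,2,6,1,28, …], period ℓ=6 (even) → k=5
i=0: a=14 ⇒ p=14, q=1
i=1: a=1 ⇒ p=15, q=1
i=2: a=6 ⇒ p=104, q=7
i=3: a=2 ⇒ p=223, q=15
i=4: a=6 ⇒ p=1442, q=97
i=5: a=1 ⇒ p=1665, q=112
→ (1665, 112).  Check: 1665²=2772225, 221·112²=2772224, difference 1.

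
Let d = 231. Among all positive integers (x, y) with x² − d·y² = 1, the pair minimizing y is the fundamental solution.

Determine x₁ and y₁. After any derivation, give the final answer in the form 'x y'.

76 5

√231 = [15; 5,30, …], period ℓ=2 (even) → k=1
i=0: a=15 ⇒ p=15, q=1
i=1: a=5 ⇒ p=76, q=5
fundamental: x₁=76, y₁=5  (since 5776 − 231·25 = 1)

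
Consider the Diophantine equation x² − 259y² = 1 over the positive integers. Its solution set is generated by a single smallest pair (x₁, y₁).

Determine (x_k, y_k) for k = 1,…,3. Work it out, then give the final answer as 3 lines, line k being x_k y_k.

847225 52644
1435580401249 89202625800
2432519210895520825 151149389286757356

√259 → a₀=16, period (10,1,2,3,4,3,2,1,10,32); ℓ=10 even so k=9
k=0  a_k=16  p_k/q_k = 16/1
k=1  a_k=10  p_k/q_k = 161/10
k=2  a_k=1  p_k/q_k = 177/11
k=3  a_k=2  p_k/q_k = 515/32
k=4  a_k=3  p_k/q_k = 1722/107
k=5  a_k=4  p_k/q_k = 7403/460
…
k=7  a_k=2  p_k/q_k = 55265/3434
k=8  a_k=1  p_k/q_k = 79196/4921
k=9  a_k=10  p_k/q_k = 847225/52644
fundamental: x₁=847225, y₁=52644  (since 717790200625 − 259·2771390736 = 1)
(847225+52644√259)^2 = 1435580401249 + 89202625800√259
(847225+52644√259)^3 = 2432519210895520825 + 151149389286757356√259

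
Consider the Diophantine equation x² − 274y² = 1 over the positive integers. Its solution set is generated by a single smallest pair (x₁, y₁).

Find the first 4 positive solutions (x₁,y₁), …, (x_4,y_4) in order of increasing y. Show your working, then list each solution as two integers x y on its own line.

d=274: √d = [16; 1,1,4,4,1,1,32] (ℓ=7, odd), read p_13/q_13
a_0=16:  p_0=16·1+0=16,  q_0=16·0+1=1
a_1=1:  p_1=1·16+1=17,  q_1=1·1+0=1
…
a_3=4:  p_3=4·33+17=149,  q_3=4·2+1=9
a_4=4:  p_4=4·149+33=629,  q_4=4·9+2=38
a_5=1:  p_5=1·629+149=778,  q_5=1·38+9=47
a_6=1:  p_6=1·778+629=1407,  q_6=1·47+38=85
a_7=32:  p_7=32·1407+778=45802,  q_7=32·85+47=2767
…
a_9=1:  p_9=1·47209+45802=93011,  q_9=1·2852+2767=5619
a_10=4:  p_10=4·93011+47209=419253,  q_10=4·5619+2852=25328
a_11=4:  p_11=4·419253+93011=1770023,  q_11=4·25328+5619=106931
a_12=1:  p_12=1·1770023+419253=2189276,  q_12=1·106931+25328=132259
a_13=1:  p_13=1·2189276+1770023=3959299,  q_13=1·132259+106931=239190
(x₁, y₁) = (3959299, 239190);  3959299² − 274·239190² = 1 ✓
(3959299+239190√274)^2 = 31352097142801 + 1894049455620√274
(3959299+239190√274)^3 = 248264653730785753699 + 14998216231173381570√274
(3959299+239190√274)^4 = 1965907990503261255572251201 + 118764845051735182903983240√274

3959299 239190
31352097142801 1894049455620
248264653730785753699 14998216231173381570
1965907990503261255572251201 118764845051735182903983240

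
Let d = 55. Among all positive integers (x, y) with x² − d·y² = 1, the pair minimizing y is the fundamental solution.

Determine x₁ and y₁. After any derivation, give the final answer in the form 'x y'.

√55 = [7; 2,2,2,14, …], period ℓ=4 (even) → k=3
k=0  a_k=7  p_k/q_k = 7/1
k=1  a_k=2  p_k/q_k = 15/2
k=2  a_k=2  p_k/q_k = 37/5
k=3  a_k=2  p_k/q_k = 89/12
→ (89, 12).  Check: 89²=7921, 55·12²=7920, difference 1.

89 12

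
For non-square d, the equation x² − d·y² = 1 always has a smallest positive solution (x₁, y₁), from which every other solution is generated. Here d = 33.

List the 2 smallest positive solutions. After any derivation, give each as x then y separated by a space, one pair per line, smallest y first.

d=33: √d = [5; 1,2,1,10] (ℓ=4, even), read p_3/q_3
step 0: (5, 1)  from 5·(1,0) + (0,1)
…
step 2: (17, 3)  from 2·(6,1) + (5,1)
step 3: (23, 4)  from 1·(17,3) + (6,1)
→ (23, 4).  Check: 23²=529, 33·4²=528, difference 1.
(x_2, y_2) = (23·23 + 33·4·4, 23·4 + 4·23) = (1057, 184)

23 4
1057 184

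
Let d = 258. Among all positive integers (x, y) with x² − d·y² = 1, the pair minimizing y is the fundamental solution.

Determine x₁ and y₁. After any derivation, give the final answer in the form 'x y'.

√258 → a₀=16, period (16,32); ℓ=2 even so k=1
i=0: a=16 ⇒ p=16, q=1
i=1: a=16 ⇒ p=257, q=16
→ (257, 16).  Check: 257²=66049, 258·16²=66048, difference 1.

257 16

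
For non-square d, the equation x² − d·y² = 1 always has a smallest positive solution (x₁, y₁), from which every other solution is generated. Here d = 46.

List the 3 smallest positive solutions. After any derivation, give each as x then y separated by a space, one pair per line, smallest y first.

d=46: √d = [6; 1,3,1,1,2,6,2,1,1,3,1,12] (ℓ=12, even), read p_11/q_11
k=0  a_k=6  p_k/q_k = 6/1
…
k=3  a_k=1  p_k/q_k = 34/5
…
k=5  a_k=2  p_k/q_k = 156/23
k=6  a_k=6  p_k/q_k = 997/147
…
k=8  a_k=1  p_k/q_k = 3147/464
…
k=10  a_k=3  p_k/q_k = 19038/2807
k=11  a_k=1  p_k/q_k = 24335/3588
→ (24335, 3588).  Check: 24335²=592192225, 46·3588²=592192224, difference 1.
(x_2, y_2) = (24335·24335 + 46·3588·3588, 24335·3588 + 3588·24335) = (1184384449, 174627960)
(x_3, y_3) = (24335·1184384449 + 46·3588·174627960, 24335·174627960 + 3588·1184384449) = (57643991108495, 8499142809612)

24335 3588
1184384449 174627960
57643991108495 8499142809612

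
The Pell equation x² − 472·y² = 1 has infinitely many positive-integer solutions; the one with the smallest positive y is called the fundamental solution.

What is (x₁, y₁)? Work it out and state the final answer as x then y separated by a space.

306917 14127

√472 = [21; 1,2,1,1,1,…,2,1,42, …], period ℓ=14 (even) → k=13
a_0=21:  p_0=21·1+0=21,  q_0=21·0+1=1
a_1=1:  p_1=1·21+1=22,  q_1=1·1+0=1
…
a_3=1:  p_3=1·65+22=87,  q_3=1·3+1=4
…
a_5=1:  p_5=1·152+87=239,  q_5=1·7+4=11
a_6=4:  p_6=4·239+152=1108,  q_6=4·11+7=51
a_7=5:  p_7=5·1108+239=5779,  q_7=5·51+11=266
…
a_9=1:  p_9=1·24224+5779=30003,  q_9=1·1115+266=1381
…
a_12=2:  p_12=2·84230+54227=222687,  q_12=2·3877+2496=10250
a_13=1:  p_13=1·222687+84230=306917,  q_13=1·10250+3877=14127
(x₁, y₁) = (306917, 14127);  306917² − 472·14127² = 1 ✓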